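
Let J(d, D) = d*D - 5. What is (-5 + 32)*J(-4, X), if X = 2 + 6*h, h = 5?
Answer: -3591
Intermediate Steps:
X = 32 (X = 2 + 6*5 = 2 + 30 = 32)
J(d, D) = -5 + D*d (J(d, D) = D*d - 5 = -5 + D*d)
(-5 + 32)*J(-4, X) = (-5 + 32)*(-5 + 32*(-4)) = 27*(-5 - 128) = 27*(-133) = -3591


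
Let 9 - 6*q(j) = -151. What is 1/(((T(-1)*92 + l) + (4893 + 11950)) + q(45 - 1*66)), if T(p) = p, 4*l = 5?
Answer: 12/201347 ≈ 5.9599e-5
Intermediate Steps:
l = 5/4 (l = (¼)*5 = 5/4 ≈ 1.2500)
q(j) = 80/3 (q(j) = 3/2 - ⅙*(-151) = 3/2 + 151/6 = 80/3)
1/(((T(-1)*92 + l) + (4893 + 11950)) + q(45 - 1*66)) = 1/(((-1*92 + 5/4) + (4893 + 11950)) + 80/3) = 1/(((-92 + 5/4) + 16843) + 80/3) = 1/((-363/4 + 16843) + 80/3) = 1/(67009/4 + 80/3) = 1/(201347/12) = 12/201347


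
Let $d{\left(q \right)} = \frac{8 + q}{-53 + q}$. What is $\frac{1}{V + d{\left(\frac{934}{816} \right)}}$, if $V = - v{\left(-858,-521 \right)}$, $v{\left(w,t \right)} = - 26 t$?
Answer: $- \frac{21157}{286596453} \approx -7.3822 \cdot 10^{-5}$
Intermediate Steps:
$d{\left(q \right)} = \frac{8 + q}{-53 + q}$
$V = -13546$ ($V = - \left(-26\right) \left(-521\right) = \left(-1\right) 13546 = -13546$)
$\frac{1}{V + d{\left(\frac{934}{816} \right)}} = \frac{1}{-13546 + \frac{8 + \frac{934}{816}}{-53 + \frac{934}{816}}} = \frac{1}{-13546 + \frac{8 + 934 \cdot \frac{1}{816}}{-53 + 934 \cdot \frac{1}{816}}} = \frac{1}{-13546 + \frac{8 + \frac{467}{408}}{-53 + \frac{467}{408}}} = \frac{1}{-13546 + \frac{1}{- \frac{21157}{408}} \cdot \frac{3731}{408}} = \frac{1}{-13546 - \frac{3731}{21157}} = \frac{1}{- \frac{286596453}{21157}} = - \frac{21157}{286596453}$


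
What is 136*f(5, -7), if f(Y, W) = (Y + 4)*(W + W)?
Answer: -17136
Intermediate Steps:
f(Y, W) = 2*W*(4 + Y) (f(Y, W) = (4 + Y)*(2*W) = 2*W*(4 + Y))
136*f(5, -7) = 136*(2*(-7)*(4 + 5)) = 136*(2*(-7)*9) = 136*(-126) = -17136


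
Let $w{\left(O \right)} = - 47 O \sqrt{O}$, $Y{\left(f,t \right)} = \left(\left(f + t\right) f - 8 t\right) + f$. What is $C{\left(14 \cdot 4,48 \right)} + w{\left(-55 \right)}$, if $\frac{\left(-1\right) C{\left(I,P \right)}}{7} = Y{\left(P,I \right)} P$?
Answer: $-1542912 + 2585 i \sqrt{55} \approx -1.5429 \cdot 10^{6} + 19171.0 i$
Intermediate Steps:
$Y{\left(f,t \right)} = f - 8 t + f \left(f + t\right)$ ($Y{\left(f,t \right)} = \left(f \left(f + t\right) - 8 t\right) + f = \left(- 8 t + f \left(f + t\right)\right) + f = f - 8 t + f \left(f + t\right)$)
$C{\left(I,P \right)} = - 7 P \left(P + P^{2} - 8 I + I P\right)$ ($C{\left(I,P \right)} = - 7 \left(P + P^{2} - 8 I + P I\right) P = - 7 \left(P + P^{2} - 8 I + I P\right) P = - 7 P \left(P + P^{2} - 8 I + I P\right)$)
$w{\left(O \right)} = - 47 O^{\frac{3}{2}}$
$C{\left(14 \cdot 4,48 \right)} + w{\left(-55 \right)} = 7 \cdot 48 \left(\left(-1\right) 48 - 48^{2} + 8 \cdot 14 \cdot 4 - 14 \cdot 4 \cdot 48\right) - 47 \left(-55\right)^{\frac{3}{2}} = 7 \cdot 48 \left(-48 - 2304 + 8 \cdot 56 - 56 \cdot 48\right) - 47 \left(- 55 i \sqrt{55}\right) = 7 \cdot 48 \left(-48 - 2304 + 448 - 2688\right) + 2585 i \sqrt{55} = 7 \cdot 48 \left(-4592\right) + 2585 i \sqrt{55} = -1542912 + 2585 i \sqrt{55}$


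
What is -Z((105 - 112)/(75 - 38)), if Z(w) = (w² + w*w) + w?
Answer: 161/1369 ≈ 0.11760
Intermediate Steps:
Z(w) = w + 2*w² (Z(w) = (w² + w²) + w = 2*w² + w = w + 2*w²)
-Z((105 - 112)/(75 - 38)) = -(105 - 112)/(75 - 38)*(1 + 2*((105 - 112)/(75 - 38))) = -(-7/37)*(1 + 2*(-7/37)) = -(-7*1/37)*(1 + 2*(-7*1/37)) = -(-7)*(1 + 2*(-7/37))/37 = -(-7)*(1 - 14/37)/37 = -(-7)*23/(37*37) = -1*(-161/1369) = 161/1369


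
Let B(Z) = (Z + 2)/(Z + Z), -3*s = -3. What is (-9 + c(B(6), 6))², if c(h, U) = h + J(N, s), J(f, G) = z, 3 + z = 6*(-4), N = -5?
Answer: 11236/9 ≈ 1248.4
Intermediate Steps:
s = 1 (s = -⅓*(-3) = 1)
B(Z) = (2 + Z)/(2*Z) (B(Z) = (2 + Z)/((2*Z)) = (2 + Z)*(1/(2*Z)) = (2 + Z)/(2*Z))
z = -27 (z = -3 + 6*(-4) = -3 - 24 = -27)
J(f, G) = -27
c(h, U) = -27 + h (c(h, U) = h - 27 = -27 + h)
(-9 + c(B(6), 6))² = (-9 + (-27 + (½)*(2 + 6)/6))² = (-9 + (-27 + (½)*(⅙)*8))² = (-9 + (-27 + ⅔))² = (-9 - 79/3)² = (-106/3)² = 11236/9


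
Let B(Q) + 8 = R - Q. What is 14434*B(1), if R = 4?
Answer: -72170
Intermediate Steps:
B(Q) = -4 - Q (B(Q) = -8 + (4 - Q) = -4 - Q)
14434*B(1) = 14434*(-4 - 1*1) = 14434*(-4 - 1) = 14434*(-5) = -72170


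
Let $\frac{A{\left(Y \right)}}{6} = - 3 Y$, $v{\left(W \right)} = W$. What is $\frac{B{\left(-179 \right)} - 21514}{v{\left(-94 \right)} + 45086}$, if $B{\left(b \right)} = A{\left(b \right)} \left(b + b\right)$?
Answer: $- \frac{587495}{22496} \approx -26.116$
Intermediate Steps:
$A{\left(Y \right)} = - 18 Y$ ($A{\left(Y \right)} = 6 \left(- 3 Y\right) = - 18 Y$)
$B{\left(b \right)} = - 36 b^{2}$ ($B{\left(b \right)} = - 18 b \left(b + b\right) = - 18 b 2 b = - 36 b^{2}$)
$\frac{B{\left(-179 \right)} - 21514}{v{\left(-94 \right)} + 45086} = \frac{- 36 \left(-179\right)^{2} - 21514}{-94 + 45086} = \frac{\left(-36\right) 32041 - 21514}{44992} = \left(-1153476 - 21514\right) \frac{1}{44992} = \left(-1174990\right) \frac{1}{44992} = - \frac{587495}{22496}$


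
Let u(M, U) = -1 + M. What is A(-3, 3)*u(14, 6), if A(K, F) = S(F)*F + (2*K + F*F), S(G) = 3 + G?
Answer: 273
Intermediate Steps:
A(K, F) = F² + 2*K + F*(3 + F) (A(K, F) = (3 + F)*F + (2*K + F*F) = F*(3 + F) + (2*K + F²) = F*(3 + F) + (F² + 2*K) = F² + 2*K + F*(3 + F))
A(-3, 3)*u(14, 6) = (3² + 2*(-3) + 3*(3 + 3))*(-1 + 14) = (9 - 6 + 3*6)*13 = (9 - 6 + 18)*13 = 21*13 = 273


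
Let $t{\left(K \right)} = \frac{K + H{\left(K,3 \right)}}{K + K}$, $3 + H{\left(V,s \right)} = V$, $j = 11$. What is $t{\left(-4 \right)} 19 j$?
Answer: $\frac{2299}{8} \approx 287.38$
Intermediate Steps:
$H{\left(V,s \right)} = -3 + V$
$t{\left(K \right)} = \frac{-3 + 2 K}{2 K}$ ($t{\left(K \right)} = \frac{K + \left(-3 + K\right)}{K + K} = \frac{-3 + 2 K}{2 K}$)
$t{\left(-4 \right)} 19 j = \frac{- \frac{3}{2} - 4}{-4} \cdot 19 \cdot 11 = \left(- \frac{1}{4}\right) \left(- \frac{11}{2}\right) 19 \cdot 11 = \frac{11}{8} \cdot 19 \cdot 11 = \frac{209}{8} \cdot 11 = \frac{2299}{8}$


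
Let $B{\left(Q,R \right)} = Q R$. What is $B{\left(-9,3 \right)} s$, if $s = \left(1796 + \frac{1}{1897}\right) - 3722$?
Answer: $\frac{98647767}{1897} \approx 52002.0$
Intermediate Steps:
$s = - \frac{3653621}{1897}$ ($s = \left(1796 + \frac{1}{1897}\right) - 3722 = \frac{3407013}{1897} - 3722 = - \frac{3653621}{1897} \approx -1926.0$)
$B{\left(-9,3 \right)} s = \left(-9\right) 3 \left(- \frac{3653621}{1897}\right) = \left(-27\right) \left(- \frac{3653621}{1897}\right) = \frac{98647767}{1897}$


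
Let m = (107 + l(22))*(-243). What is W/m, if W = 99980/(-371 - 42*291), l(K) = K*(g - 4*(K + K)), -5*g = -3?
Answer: -499900/57404397141 ≈ -8.7084e-6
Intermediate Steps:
g = ⅗ (g = -⅕*(-3) = ⅗ ≈ 0.60000)
l(K) = K*(⅗ - 8*K) (l(K) = K*(⅗ - 4*(K + K)) = K*(⅗ - 8*K))
W = -99980/12593 (W = 99980/(-371 - 12222) = 99980/(-12593) = 99980*(-1/12593) = -99980/12593 ≈ -7.9393)
m = 4558437/5 (m = (107 + (⅕)*22*(3 - 40*22))*(-243) = (107 + (⅕)*22*(3 - 880))*(-243) = (107 + (⅕)*22*(-877))*(-243) = (107 - 19294/5)*(-243) = -18759/5*(-243) = 4558437/5 ≈ 9.1169e+5)
W/m = -99980/(12593*4558437/5) = -99980/12593*5/4558437 = -499900/57404397141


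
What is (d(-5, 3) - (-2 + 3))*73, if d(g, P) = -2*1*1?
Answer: -219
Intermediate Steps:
d(g, P) = -2 (d(g, P) = -2*1 = -2)
(d(-5, 3) - (-2 + 3))*73 = (-2 - (-2 + 3))*73 = (-2 - 1*1)*73 = (-2 - 1)*73 = -3*73 = -219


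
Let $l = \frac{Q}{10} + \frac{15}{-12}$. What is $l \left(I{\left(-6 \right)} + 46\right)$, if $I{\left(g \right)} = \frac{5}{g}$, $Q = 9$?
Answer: $- \frac{1897}{120} \approx -15.808$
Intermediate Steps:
$l = - \frac{7}{20}$ ($l = \frac{9}{10} + \frac{15}{-12} = 9 \cdot \frac{1}{10} + 15 \left(- \frac{1}{12}\right) = \frac{9}{10} - \frac{5}{4} = - \frac{7}{20} \approx -0.35$)
$l \left(I{\left(-6 \right)} + 46\right) = - \frac{7 \left(\frac{5}{-6} + 46\right)}{20} = - \frac{7 \left(5 \left(- \frac{1}{6}\right) + 46\right)}{20} = - \frac{7 \left(- \frac{5}{6} + 46\right)}{20} = \left(- \frac{7}{20}\right) \frac{271}{6} = - \frac{1897}{120}$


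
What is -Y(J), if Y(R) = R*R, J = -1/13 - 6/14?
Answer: -2116/8281 ≈ -0.25552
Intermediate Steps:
J = -46/91 (J = -1*1/13 - 6*1/14 = -1/13 - 3/7 = -46/91 ≈ -0.50549)
Y(R) = R²
-Y(J) = -(-46/91)² = -1*2116/8281 = -2116/8281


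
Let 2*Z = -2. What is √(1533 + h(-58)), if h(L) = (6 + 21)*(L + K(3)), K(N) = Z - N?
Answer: I*√141 ≈ 11.874*I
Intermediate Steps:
Z = -1 (Z = (½)*(-2) = -1)
K(N) = -1 - N
h(L) = -108 + 27*L (h(L) = (6 + 21)*(L + (-1 - 1*3)) = 27*(L + (-1 - 3)) = 27*(L - 4) = 27*(-4 + L) = -108 + 27*L)
√(1533 + h(-58)) = √(1533 + (-108 + 27*(-58))) = √(1533 + (-108 - 1566)) = √(1533 - 1674) = √(-141) = I*√141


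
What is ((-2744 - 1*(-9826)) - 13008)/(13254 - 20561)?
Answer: 5926/7307 ≈ 0.81100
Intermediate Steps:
((-2744 - 1*(-9826)) - 13008)/(13254 - 20561) = ((-2744 + 9826) - 13008)/(-7307) = (7082 - 13008)*(-1/7307) = -5926*(-1/7307) = 5926/7307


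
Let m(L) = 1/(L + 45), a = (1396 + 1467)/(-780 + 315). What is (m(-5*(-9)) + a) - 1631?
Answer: -4567637/2790 ≈ -1637.1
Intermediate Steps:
a = -2863/465 (a = 2863/(-465) = 2863*(-1/465) = -2863/465 ≈ -6.1570)
m(L) = 1/(45 + L)
(m(-5*(-9)) + a) - 1631 = (1/(45 - 5*(-9)) - 2863/465) - 1631 = (1/(45 + 45) - 2863/465) - 1631 = (1/90 - 2863/465) - 1631 = -17147/2790 - 1631 = -4567637/2790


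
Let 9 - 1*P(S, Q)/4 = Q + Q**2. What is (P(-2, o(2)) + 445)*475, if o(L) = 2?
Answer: 217075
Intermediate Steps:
P(S, Q) = 36 - 4*Q - 4*Q**2 (P(S, Q) = 36 - 4*(Q + Q**2) = 36 + (-4*Q - 4*Q**2) = 36 - 4*Q - 4*Q**2)
(P(-2, o(2)) + 445)*475 = ((36 - 4*2 - 4*2**2) + 445)*475 = ((36 - 8 - 4*4) + 445)*475 = ((36 - 8 - 16) + 445)*475 = (12 + 445)*475 = 457*475 = 217075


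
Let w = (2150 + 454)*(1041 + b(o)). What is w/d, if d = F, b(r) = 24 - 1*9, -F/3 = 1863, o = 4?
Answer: -305536/621 ≈ -492.01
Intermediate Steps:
F = -5589 (F = -3*1863 = -5589)
b(r) = 15 (b(r) = 24 - 9 = 15)
w = 2749824 (w = (2150 + 454)*(1041 + 15) = 2604*1056 = 2749824)
d = -5589
w/d = 2749824/(-5589) = 2749824*(-1/5589) = -305536/621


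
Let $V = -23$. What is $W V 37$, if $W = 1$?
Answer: $-851$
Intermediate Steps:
$W V 37 = 1 \left(-23\right) 37 = \left(-23\right) 37 = -851$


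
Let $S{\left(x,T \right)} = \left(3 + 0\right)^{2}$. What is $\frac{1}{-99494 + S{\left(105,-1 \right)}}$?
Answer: $- \frac{1}{99485} \approx -1.0052 \cdot 10^{-5}$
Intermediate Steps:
$S{\left(x,T \right)} = 9$ ($S{\left(x,T \right)} = 3^{2} = 9$)
$\frac{1}{-99494 + S{\left(105,-1 \right)}} = \frac{1}{-99494 + 9} = \frac{1}{-99485} = - \frac{1}{99485}$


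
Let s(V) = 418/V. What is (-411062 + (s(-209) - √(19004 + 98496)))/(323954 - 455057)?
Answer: 411064/131103 + 50*√47/131103 ≈ 3.1380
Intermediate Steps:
(-411062 + (s(-209) - √(19004 + 98496)))/(323954 - 455057) = (-411062 + (418/(-209) - √(19004 + 98496)))/(323954 - 455057) = (-411062 + (418*(-1/209) - √117500))/(-131103) = (-411062 + (-2 - 50*√47))*(-1/131103) = (-411064 - 50*√47)*(-1/131103) = 411064/131103 + 50*√47/131103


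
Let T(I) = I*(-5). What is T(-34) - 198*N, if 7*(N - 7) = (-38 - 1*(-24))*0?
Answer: -1216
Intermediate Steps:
T(I) = -5*I
N = 7 (N = 7 + ((-38 - 1*(-24))*0)/7 = 7 + ((-38 + 24)*0)/7 = 7 + (-14*0)/7 = 7 + (⅐)*0 = 7 + 0 = 7)
T(-34) - 198*N = -5*(-34) - 198*7 = 170 - 1386 = -1216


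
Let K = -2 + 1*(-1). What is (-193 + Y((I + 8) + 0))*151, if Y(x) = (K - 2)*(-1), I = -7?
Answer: -28388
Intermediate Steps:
K = -3 (K = -2 - 1 = -3)
Y(x) = 5 (Y(x) = (-3 - 2)*(-1) = -5*(-1) = 5)
(-193 + Y((I + 8) + 0))*151 = (-193 + 5)*151 = -188*151 = -28388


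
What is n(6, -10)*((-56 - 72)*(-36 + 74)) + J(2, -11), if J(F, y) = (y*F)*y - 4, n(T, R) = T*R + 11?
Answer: 238574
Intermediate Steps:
n(T, R) = 11 + R*T (n(T, R) = R*T + 11 = 11 + R*T)
J(F, y) = -4 + F*y² (J(F, y) = (F*y)*y - 4 = F*y² - 4 = -4 + F*y²)
n(6, -10)*((-56 - 72)*(-36 + 74)) + J(2, -11) = (11 - 10*6)*((-56 - 72)*(-36 + 74)) + (-4 + 2*(-11)²) = (11 - 60)*(-128*38) + (-4 + 2*121) = -49*(-4864) + (-4 + 242) = 238336 + 238 = 238574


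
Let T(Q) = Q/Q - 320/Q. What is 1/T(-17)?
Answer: 17/337 ≈ 0.050445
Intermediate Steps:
T(Q) = 1 - 320/Q
1/T(-17) = 1/((-320 - 17)/(-17)) = 1/(-1/17*(-337)) = 1/(337/17) = 17/337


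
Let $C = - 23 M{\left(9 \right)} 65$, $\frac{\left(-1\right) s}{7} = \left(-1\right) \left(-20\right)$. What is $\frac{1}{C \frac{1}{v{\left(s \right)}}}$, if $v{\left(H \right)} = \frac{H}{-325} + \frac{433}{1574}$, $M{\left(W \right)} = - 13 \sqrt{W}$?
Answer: $\frac{72217}{5965184550} \approx 1.2106 \cdot 10^{-5}$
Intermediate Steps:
$s = -140$ ($s = - 7 \left(\left(-1\right) \left(-20\right)\right) = \left(-7\right) 20 = -140$)
$v{\left(H \right)} = \frac{433}{1574} - \frac{H}{325}$ ($v{\left(H \right)} = H \left(- \frac{1}{325}\right) + 433 \cdot \frac{1}{1574} = - \frac{H}{325} + \frac{433}{1574} = \frac{433}{1574} - \frac{H}{325}$)
$C = 58305$ ($C = - 23 \left(- 13 \sqrt{9}\right) 65 = - 23 \left(\left(-13\right) 3\right) 65 = \left(-23\right) \left(-39\right) 65 = 897 \cdot 65 = 58305$)
$\frac{1}{C \frac{1}{v{\left(s \right)}}} = \frac{1}{58305 \frac{1}{\frac{433}{1574} - - \frac{28}{65}}} = \frac{1}{58305 \frac{1}{\frac{433}{1574} + \frac{28}{65}}} = \frac{1}{58305 \frac{1}{\frac{72217}{102310}}} = \frac{1}{58305 \cdot \frac{102310}{72217}} = \frac{1}{\frac{5965184550}{72217}} = \frac{72217}{5965184550}$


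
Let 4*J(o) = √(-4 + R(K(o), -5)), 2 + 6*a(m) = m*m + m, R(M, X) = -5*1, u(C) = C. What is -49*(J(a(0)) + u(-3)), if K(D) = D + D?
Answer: 147 - 147*I/4 ≈ 147.0 - 36.75*I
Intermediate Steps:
K(D) = 2*D
R(M, X) = -5
a(m) = -⅓ + m/6 + m²/6 (a(m) = -⅓ + (m*m + m)/6 = -⅓ + (m² + m)/6 = -⅓ + (m + m²)/6 = -⅓ + (m/6 + m²/6) = -⅓ + m/6 + m²/6)
J(o) = 3*I/4 (J(o) = √(-4 - 5)/4 = √(-9)/4 = (3*I)/4 = 3*I/4)
-49*(J(a(0)) + u(-3)) = -49*(3*I/4 - 3) = -49*(-3 + 3*I/4) = 147 - 147*I/4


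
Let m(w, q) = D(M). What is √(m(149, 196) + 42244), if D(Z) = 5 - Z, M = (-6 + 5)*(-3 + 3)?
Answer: √42249 ≈ 205.55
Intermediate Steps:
M = 0 (M = -1*0 = 0)
m(w, q) = 5 (m(w, q) = 5 - 1*0 = 5 + 0 = 5)
√(m(149, 196) + 42244) = √(5 + 42244) = √42249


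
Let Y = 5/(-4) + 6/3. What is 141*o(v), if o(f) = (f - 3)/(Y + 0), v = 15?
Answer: 2256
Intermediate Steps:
Y = 3/4 (Y = 5*(-1/4) + 6*(1/3) = -5/4 + 2 = 3/4 ≈ 0.75000)
o(f) = -4 + 4*f/3 (o(f) = (f - 3)/(3/4 + 0) = (-3 + f)/(3/4) = (-3 + f)*(4/3) = -4 + 4*f/3)
141*o(v) = 141*(-4 + (4/3)*15) = 141*(-4 + 20) = 141*16 = 2256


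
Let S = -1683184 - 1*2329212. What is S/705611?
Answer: -4012396/705611 ≈ -5.6864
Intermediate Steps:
S = -4012396 (S = -1683184 - 2329212 = -4012396)
S/705611 = -4012396/705611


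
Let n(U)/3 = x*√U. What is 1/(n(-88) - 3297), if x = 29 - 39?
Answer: I/(3*(-1099*I + 20*√22)) ≈ -0.00030111 + 2.5702e-5*I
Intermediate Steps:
x = -10
n(U) = -30*√U (n(U) = 3*(-10*√U) = -30*√U)
1/(n(-88) - 3297) = 1/(-60*I*√22 - 3297) = 1/(-3297 - 60*I*√22)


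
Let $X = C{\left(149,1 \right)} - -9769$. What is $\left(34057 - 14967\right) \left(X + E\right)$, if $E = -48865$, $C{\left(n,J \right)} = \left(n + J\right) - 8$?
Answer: $-743631860$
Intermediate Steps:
$C{\left(n,J \right)} = -8 + J + n$ ($C{\left(n,J \right)} = \left(J + n\right) - 8 = -8 + J + n$)
$X = 9911$ ($X = \left(-8 + 1 + 149\right) - -9769 = 142 + 9769 = 9911$)
$\left(34057 - 14967\right) \left(X + E\right) = \left(34057 - 14967\right) \left(9911 - 48865\right) = 19090 \left(-38954\right) = -743631860$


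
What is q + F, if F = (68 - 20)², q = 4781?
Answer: 7085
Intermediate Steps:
F = 2304 (F = 48² = 2304)
q + F = 4781 + 2304 = 7085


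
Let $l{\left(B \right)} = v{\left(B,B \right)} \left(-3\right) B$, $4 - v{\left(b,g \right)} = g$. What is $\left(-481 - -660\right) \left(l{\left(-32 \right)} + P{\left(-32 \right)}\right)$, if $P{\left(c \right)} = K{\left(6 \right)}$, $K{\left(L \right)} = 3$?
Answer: $619161$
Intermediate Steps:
$v{\left(b,g \right)} = 4 - g$
$l{\left(B \right)} = B \left(-12 + 3 B\right)$ ($l{\left(B \right)} = \left(4 - B\right) \left(-3\right) B = \left(-12 + 3 B\right) B = B \left(-12 + 3 B\right)$)
$P{\left(c \right)} = 3$
$\left(-481 - -660\right) \left(l{\left(-32 \right)} + P{\left(-32 \right)}\right) = \left(-481 - -660\right) \left(3 \left(-32\right) \left(-4 - 32\right) + 3\right) = \left(-481 + 660\right) \left(3 \left(-32\right) \left(-36\right) + 3\right) = 179 \left(3456 + 3\right) = 179 \cdot 3459 = 619161$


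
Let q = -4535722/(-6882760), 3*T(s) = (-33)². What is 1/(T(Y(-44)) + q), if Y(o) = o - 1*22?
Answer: 3441380/1251488801 ≈ 0.0027498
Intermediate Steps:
Y(o) = -22 + o (Y(o) = o - 22 = -22 + o)
T(s) = 363 (T(s) = (⅓)*(-33)² = (⅓)*1089 = 363)
q = 2267861/3441380 (q = -4535722*(-1/6882760) = 2267861/3441380 ≈ 0.65900)
1/(T(Y(-44)) + q) = 1/(363 + 2267861/3441380) = 1/(1251488801/3441380) = 3441380/1251488801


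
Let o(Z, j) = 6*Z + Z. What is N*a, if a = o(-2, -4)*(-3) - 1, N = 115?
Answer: 4715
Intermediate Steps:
o(Z, j) = 7*Z
a = 41 (a = (7*(-2))*(-3) - 1 = -14*(-3) - 1 = 42 - 1 = 41)
N*a = 115*41 = 4715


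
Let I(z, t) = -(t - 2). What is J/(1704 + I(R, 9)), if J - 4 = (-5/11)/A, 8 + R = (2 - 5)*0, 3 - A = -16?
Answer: 831/354673 ≈ 0.0023430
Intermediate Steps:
A = 19 (A = 3 - 1*(-16) = 3 + 16 = 19)
R = -8 (R = -8 + (2 - 5)*0 = -8 - 3*0 = -8 + 0 = -8)
I(z, t) = 2 - t (I(z, t) = -(-2 + t) = 2 - t)
J = 831/209 (J = 4 - 5/11/19 = 4 - 5*1/11*(1/19) = 4 - 5/11*1/19 = 4 - 5/209 = 831/209 ≈ 3.9761)
J/(1704 + I(R, 9)) = (831/209)/(1704 + (2 - 1*9)) = (831/209)/(1704 + (2 - 9)) = (831/209)/(1704 - 7) = (831/209)/1697 = (1/1697)*(831/209) = 831/354673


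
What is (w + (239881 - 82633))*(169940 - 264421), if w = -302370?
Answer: 13711271682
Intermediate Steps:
(w + (239881 - 82633))*(169940 - 264421) = (-302370 + (239881 - 82633))*(169940 - 264421) = (-302370 + 157248)*(-94481) = -145122*(-94481) = 13711271682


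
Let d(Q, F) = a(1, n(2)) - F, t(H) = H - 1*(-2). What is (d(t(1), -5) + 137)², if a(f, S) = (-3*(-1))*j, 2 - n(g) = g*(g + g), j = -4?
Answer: 16900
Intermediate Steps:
t(H) = 2 + H (t(H) = H + 2 = 2 + H)
n(g) = 2 - 2*g² (n(g) = 2 - g*(g + g) = 2 - g*2*g = 2 - 2*g²)
a(f, S) = -12 (a(f, S) = -3*(-1)*(-4) = 3*(-4) = -12)
d(Q, F) = -12 - F
(d(t(1), -5) + 137)² = ((-12 - 1*(-5)) + 137)² = ((-12 + 5) + 137)² = (-7 + 137)² = 130² = 16900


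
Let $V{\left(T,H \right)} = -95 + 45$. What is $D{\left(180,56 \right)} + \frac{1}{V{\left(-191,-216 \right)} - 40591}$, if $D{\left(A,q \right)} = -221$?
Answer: $- \frac{8981662}{40641} \approx -221.0$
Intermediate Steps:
$V{\left(T,H \right)} = -50$
$D{\left(180,56 \right)} + \frac{1}{V{\left(-191,-216 \right)} - 40591} = -221 + \frac{1}{-50 - 40591} = -221 + \frac{1}{-40641} = -221 - \frac{1}{40641} = - \frac{8981662}{40641}$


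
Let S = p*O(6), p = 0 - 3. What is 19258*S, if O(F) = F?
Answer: -346644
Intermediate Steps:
p = -3
S = -18 (S = -3*6 = -18)
19258*S = 19258*(-18) = -346644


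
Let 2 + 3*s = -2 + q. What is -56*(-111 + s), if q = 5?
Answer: 18592/3 ≈ 6197.3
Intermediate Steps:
s = ⅓ (s = -⅔ + (-2 + 5)/3 = -⅔ + (⅓)*3 = -⅔ + 1 = ⅓ ≈ 0.33333)
-56*(-111 + s) = -56*(-111 + ⅓) = -56*(-332/3) = 18592/3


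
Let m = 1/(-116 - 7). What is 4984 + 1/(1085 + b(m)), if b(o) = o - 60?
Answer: 628352939/126074 ≈ 4984.0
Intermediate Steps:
m = -1/123 (m = 1/(-123) = -1/123 ≈ -0.0081301)
b(o) = -60 + o
4984 + 1/(1085 + b(m)) = 4984 + 1/(1085 + (-60 - 1/123)) = 4984 + 1/(1085 - 7381/123) = 4984 + 1/(126074/123) = 4984 + 123/126074 = 628352939/126074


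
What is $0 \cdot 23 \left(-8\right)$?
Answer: $0$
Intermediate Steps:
$0 \cdot 23 \left(-8\right) = 0 \left(-8\right) = 0$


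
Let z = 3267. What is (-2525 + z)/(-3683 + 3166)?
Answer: -742/517 ≈ -1.4352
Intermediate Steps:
(-2525 + z)/(-3683 + 3166) = (-2525 + 3267)/(-3683 + 3166) = 742/(-517) = 742*(-1/517) = -742/517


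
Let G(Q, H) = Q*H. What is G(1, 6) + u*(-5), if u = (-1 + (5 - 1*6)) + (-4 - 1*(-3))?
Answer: 21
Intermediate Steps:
G(Q, H) = H*Q
u = -3 (u = (-1 + (5 - 6)) + (-4 + 3) = (-1 - 1) - 1 = -2 - 1 = -3)
G(1, 6) + u*(-5) = 6*1 - 3*(-5) = 6 + 15 = 21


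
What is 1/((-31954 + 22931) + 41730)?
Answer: 1/32707 ≈ 3.0575e-5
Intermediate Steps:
1/((-31954 + 22931) + 41730) = 1/(-9023 + 41730) = 1/32707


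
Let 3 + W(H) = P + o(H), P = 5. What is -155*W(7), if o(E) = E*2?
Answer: -2480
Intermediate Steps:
o(E) = 2*E
W(H) = 2 + 2*H (W(H) = -3 + (5 + 2*H) = 2 + 2*H)
-155*W(7) = -155*(2 + 2*7) = -155*(2 + 14) = -155*16 = -2480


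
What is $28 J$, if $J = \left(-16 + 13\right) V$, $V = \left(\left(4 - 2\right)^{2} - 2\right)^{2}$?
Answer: $-336$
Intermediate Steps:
$V = 4$ ($V = \left(2^{2} - 2\right)^{2} = \left(4 - 2\right)^{2} = 2^{2} = 4$)
$J = -12$ ($J = \left(-16 + 13\right) 4 = \left(-3\right) 4 = -12$)
$28 J = 28 \left(-12\right) = -336$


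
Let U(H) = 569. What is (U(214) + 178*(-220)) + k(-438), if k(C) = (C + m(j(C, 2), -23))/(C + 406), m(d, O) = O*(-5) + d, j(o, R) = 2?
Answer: -1234591/32 ≈ -38581.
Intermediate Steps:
m(d, O) = d - 5*O (m(d, O) = -5*O + d = d - 5*O)
k(C) = (117 + C)/(406 + C) (k(C) = (C + (2 - 5*(-23)))/(C + 406) = (C + (2 + 115))/(406 + C) = (C + 117)/(406 + C) = (117 + C)/(406 + C))
(U(214) + 178*(-220)) + k(-438) = (569 + 178*(-220)) + (117 - 438)/(406 - 438) = (569 - 39160) - 321/(-32) = -38591 - 1/32*(-321) = -38591 + 321/32 = -1234591/32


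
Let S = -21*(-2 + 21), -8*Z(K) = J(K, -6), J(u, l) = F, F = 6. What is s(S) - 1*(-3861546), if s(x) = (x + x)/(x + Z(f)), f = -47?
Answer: 2058205082/533 ≈ 3.8615e+6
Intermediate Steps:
J(u, l) = 6
Z(K) = -3/4 (Z(K) = -1/8*6 = -3/4)
S = -399 (S = -21*19 = -399)
s(x) = 2*x/(-3/4 + x) (s(x) = (x + x)/(x - 3/4) = (2*x)/(-3/4 + x) = 2*x/(-3/4 + x))
s(S) - 1*(-3861546) = 8*(-399)/(-3 + 4*(-399)) - 1*(-3861546) = 8*(-399)/(-3 - 1596) + 3861546 = 8*(-399)/(-1599) + 3861546 = 8*(-399)*(-1/1599) + 3861546 = 1064/533 + 3861546 = 2058205082/533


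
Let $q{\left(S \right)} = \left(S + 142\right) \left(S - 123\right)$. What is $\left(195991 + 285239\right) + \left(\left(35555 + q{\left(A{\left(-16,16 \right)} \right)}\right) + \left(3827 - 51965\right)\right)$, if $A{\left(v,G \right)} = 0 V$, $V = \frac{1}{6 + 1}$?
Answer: $451181$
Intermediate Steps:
$V = \frac{1}{7} \approx 0.14286$
$A{\left(v,G \right)} = 0$ ($A{\left(v,G \right)} = 0 \cdot \frac{1}{7} = 0$)
$q{\left(S \right)} = \left(-123 + S\right) \left(142 + S\right)$ ($q{\left(S \right)} = \left(142 + S\right) \left(-123 + S\right) = \left(-123 + S\right) \left(142 + S\right)$)
$\left(195991 + 285239\right) + \left(\left(35555 + q{\left(A{\left(-16,16 \right)} \right)}\right) + \left(3827 - 51965\right)\right) = \left(195991 + 285239\right) + \left(\left(35555 + \left(-17466 + 0^{2} + 19 \cdot 0\right)\right) + \left(3827 - 51965\right)\right) = 481230 + \left(\left(35555 + \left(-17466 + 0 + 0\right)\right) + \left(3827 - 51965\right)\right) = 481230 + \left(\left(35555 - 17466\right) - 48138\right) = 481230 + \left(18089 - 48138\right) = 481230 - 30049 = 451181$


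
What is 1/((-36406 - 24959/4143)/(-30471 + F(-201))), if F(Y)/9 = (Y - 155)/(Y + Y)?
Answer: 8455958289/10107286139 ≈ 0.83662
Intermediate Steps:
F(Y) = 9*(-155 + Y)/(2*Y) (F(Y) = 9*((Y - 155)/(Y + Y)) = 9*((-155 + Y)/((2*Y))) = 9*((-155 + Y)*(1/(2*Y))) = 9*((-155 + Y)/(2*Y)) = 9*(-155 + Y)/(2*Y))
1/((-36406 - 24959/4143)/(-30471 + F(-201))) = 1/((-36406 - 24959/4143)/(-30471 + (9/2)*(-155 - 201)/(-201))) = 1/((-36406 - 24959*1/4143)/(-30471 + (9/2)*(-1/201)*(-356))) = 1/((-36406 - 24959/4143)/(-30471 + 534/67)) = 1/(-150855017/(4143*(-2041023/67))) = 1/(-150855017/4143*(-67/2041023)) = 1/(10107286139/8455958289) = 8455958289/10107286139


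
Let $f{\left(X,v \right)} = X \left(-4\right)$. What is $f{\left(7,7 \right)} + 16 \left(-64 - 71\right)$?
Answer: $-2188$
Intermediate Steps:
$f{\left(X,v \right)} = - 4 X$
$f{\left(7,7 \right)} + 16 \left(-64 - 71\right) = \left(-4\right) 7 + 16 \left(-64 - 71\right) = -28 + 16 \left(-135\right) = -28 - 2160 = -2188$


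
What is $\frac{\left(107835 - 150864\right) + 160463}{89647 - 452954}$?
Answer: $- \frac{1654}{5117} \approx -0.32324$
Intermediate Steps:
$\frac{\left(107835 - 150864\right) + 160463}{89647 - 452954} = \frac{-43029 + 160463}{-363307} = 117434 \left(- \frac{1}{363307}\right) = - \frac{1654}{5117}$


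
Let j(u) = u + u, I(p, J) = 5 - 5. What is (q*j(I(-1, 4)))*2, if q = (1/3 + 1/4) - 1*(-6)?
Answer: 0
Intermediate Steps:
I(p, J) = 0
j(u) = 2*u
q = 79/12 (q = (1*(⅓) + 1*(¼)) + 6 = (⅓ + ¼) + 6 = 7/12 + 6 = 79/12 ≈ 6.5833)
(q*j(I(-1, 4)))*2 = (79*(2*0)/12)*2 = ((79/12)*0)*2 = 0*2 = 0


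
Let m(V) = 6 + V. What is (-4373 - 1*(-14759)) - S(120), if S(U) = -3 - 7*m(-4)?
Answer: 10403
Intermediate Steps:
S(U) = -17 (S(U) = -3 - 7*(6 - 4) = -3 - 7*2 = -3 - 14 = -17)
(-4373 - 1*(-14759)) - S(120) = (-4373 - 1*(-14759)) - 1*(-17) = (-4373 + 14759) + 17 = 10386 + 17 = 10403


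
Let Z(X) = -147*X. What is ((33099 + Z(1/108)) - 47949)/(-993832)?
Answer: 534649/35777952 ≈ 0.014944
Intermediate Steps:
((33099 + Z(1/108)) - 47949)/(-993832) = ((33099 - 147/108) - 47949)/(-993832) = ((33099 - 147*1/108) - 47949)*(-1/993832) = ((33099 - 49/36) - 47949)*(-1/993832) = (1191515/36 - 47949)*(-1/993832) = -534649/36*(-1/993832) = 534649/35777952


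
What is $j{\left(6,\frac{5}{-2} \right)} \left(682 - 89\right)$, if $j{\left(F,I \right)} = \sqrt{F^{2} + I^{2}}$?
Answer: $\frac{7709}{2} \approx 3854.5$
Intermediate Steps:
$j{\left(6,\frac{5}{-2} \right)} \left(682 - 89\right) = \sqrt{6^{2} + \left(\frac{5}{-2}\right)^{2}} \left(682 - 89\right) = \sqrt{36 + \left(5 \left(- \frac{1}{2}\right)\right)^{2}} \cdot 593 = \sqrt{36 + \left(- \frac{5}{2}\right)^{2}} \cdot 593 = \sqrt{36 + \frac{25}{4}} \cdot 593 = \sqrt{\frac{169}{4}} \cdot 593 = \frac{13}{2} \cdot 593 = \frac{7709}{2}$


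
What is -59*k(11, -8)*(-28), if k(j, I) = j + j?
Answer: 36344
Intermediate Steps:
k(j, I) = 2*j
-59*k(11, -8)*(-28) = -118*11*(-28) = -59*22*(-28) = -1298*(-28) = 36344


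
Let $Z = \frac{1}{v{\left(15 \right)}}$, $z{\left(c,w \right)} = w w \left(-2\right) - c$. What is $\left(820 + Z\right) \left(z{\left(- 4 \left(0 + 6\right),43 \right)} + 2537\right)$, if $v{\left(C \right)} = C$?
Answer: $- \frac{4662079}{5} \approx -9.3242 \cdot 10^{5}$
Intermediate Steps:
$z{\left(c,w \right)} = - c - 2 w^{2}$ ($z{\left(c,w \right)} = w^{2} \left(-2\right) - c = - 2 w^{2} - c = - c - 2 w^{2}$)
$Z = \frac{1}{15} \approx 0.066667$
$\left(820 + Z\right) \left(z{\left(- 4 \left(0 + 6\right),43 \right)} + 2537\right) = \left(820 + \frac{1}{15}\right) \left(\left(- \left(-4\right) \left(0 + 6\right) - 2 \cdot 43^{2}\right) + 2537\right) = \frac{12301 \left(\left(- \left(-4\right) 6 - 3698\right) + 2537\right)}{15} = \frac{12301 \left(\left(\left(-1\right) \left(-24\right) - 3698\right) + 2537\right)}{15} = \frac{12301 \left(\left(24 - 3698\right) + 2537\right)}{15} = \frac{12301 \left(-3674 + 2537\right)}{15} = \frac{12301}{15} \left(-1137\right) = - \frac{4662079}{5}$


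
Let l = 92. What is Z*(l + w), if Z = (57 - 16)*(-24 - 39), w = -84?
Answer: -20664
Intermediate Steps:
Z = -2583 (Z = 41*(-63) = -2583)
Z*(l + w) = -2583*(92 - 84) = -2583*8 = -20664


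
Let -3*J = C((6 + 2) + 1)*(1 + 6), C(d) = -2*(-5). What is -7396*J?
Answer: 517720/3 ≈ 1.7257e+5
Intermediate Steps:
C(d) = 10
J = -70/3 (J = -10*(1 + 6)/3 = -10*7/3 = -1/3*70 = -70/3 ≈ -23.333)
-7396*J = -7396*(-70/3) = 517720/3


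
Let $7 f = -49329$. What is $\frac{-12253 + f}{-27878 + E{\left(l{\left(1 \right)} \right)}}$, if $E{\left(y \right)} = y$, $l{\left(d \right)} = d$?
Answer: $\frac{19300}{27877} \approx 0.69233$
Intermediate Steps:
$f = -7047$ ($f = \frac{1}{7} \left(-49329\right) = -7047$)
$\frac{-12253 + f}{-27878 + E{\left(l{\left(1 \right)} \right)}} = \frac{-12253 - 7047}{-27878 + 1} = - \frac{19300}{-27877} = \left(-19300\right) \left(- \frac{1}{27877}\right) = \frac{19300}{27877}$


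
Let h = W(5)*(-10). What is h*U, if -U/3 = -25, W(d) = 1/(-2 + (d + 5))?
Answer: -375/4 ≈ -93.750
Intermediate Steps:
W(d) = 1/(3 + d) (W(d) = 1/(-2 + (5 + d)) = 1/(3 + d))
U = 75 (U = -3*(-25) = 75)
h = -5/4 (h = -10/(3 + 5) = -10/8 = (⅛)*(-10) = -5/4 ≈ -1.2500)
h*U = -5/4*75 = -375/4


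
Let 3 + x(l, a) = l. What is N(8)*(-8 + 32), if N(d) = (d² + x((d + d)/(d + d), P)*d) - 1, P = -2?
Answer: 1128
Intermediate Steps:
x(l, a) = -3 + l
N(d) = -1 + d² - 2*d (N(d) = (d² + (-3 + (d + d)/(d + d))*d) - 1 = (d² + (-3 + (2*d)/((2*d)))*d) - 1 = (d² + (-3 + (2*d)*(1/(2*d)))*d) - 1 = (d² + (-3 + 1)*d) - 1 = (d² - 2*d) - 1 = -1 + d² - 2*d)
N(8)*(-8 + 32) = (-1 + 8² - 2*8)*(-8 + 32) = (-1 + 64 - 16)*24 = 47*24 = 1128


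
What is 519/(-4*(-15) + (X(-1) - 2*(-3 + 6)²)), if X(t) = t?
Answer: 519/41 ≈ 12.659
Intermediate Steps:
519/(-4*(-15) + (X(-1) - 2*(-3 + 6)²)) = 519/(-4*(-15) + (-1 - 2*(-3 + 6)²)) = 519/(60 + (-1 - 2*3²)) = 519/(60 + (-1 - 2*9)) = 519/(60 + (-1 - 18)) = 519/(60 - 19) = 519/41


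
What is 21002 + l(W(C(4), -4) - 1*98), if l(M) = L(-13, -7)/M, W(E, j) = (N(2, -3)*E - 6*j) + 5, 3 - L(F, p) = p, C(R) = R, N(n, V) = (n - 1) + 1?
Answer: 1281112/61 ≈ 21002.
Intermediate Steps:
N(n, V) = n (N(n, V) = (-1 + n) + 1 = n)
L(F, p) = 3 - p
W(E, j) = 5 - 6*j + 2*E (W(E, j) = (2*E - 6*j) + 5 = (-6*j + 2*E) + 5 = 5 - 6*j + 2*E)
l(M) = 10/M (l(M) = (3 - 1*(-7))/M = (3 + 7)/M = 10/M)
21002 + l(W(C(4), -4) - 1*98) = 21002 + 10/((5 - 6*(-4) + 2*4) - 1*98) = 21002 + 10/((5 + 24 + 8) - 98) = 21002 + 10/(37 - 98) = 21002 + 10/(-61) = 21002 + 10*(-1/61) = 21002 - 10/61 = 1281112/61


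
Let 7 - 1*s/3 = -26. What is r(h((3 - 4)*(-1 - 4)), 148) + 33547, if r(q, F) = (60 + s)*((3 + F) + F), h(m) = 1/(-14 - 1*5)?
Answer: 81088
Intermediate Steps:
s = 99 (s = 21 - 3*(-26) = 21 + 78 = 99)
h(m) = -1/19 (h(m) = 1/(-14 - 5) = 1/(-19) = -1/19)
r(q, F) = 477 + 318*F (r(q, F) = (60 + 99)*((3 + F) + F) = 159*(3 + 2*F) = 477 + 318*F)
r(h((3 - 4)*(-1 - 4)), 148) + 33547 = (477 + 318*148) + 33547 = (477 + 47064) + 33547 = 47541 + 33547 = 81088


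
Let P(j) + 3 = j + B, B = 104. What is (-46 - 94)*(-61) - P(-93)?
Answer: 8532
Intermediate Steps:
P(j) = 101 + j (P(j) = -3 + (j + 104) = -3 + (104 + j) = 101 + j)
(-46 - 94)*(-61) - P(-93) = (-46 - 94)*(-61) - (101 - 93) = -140*(-61) - 1*8 = 8540 - 8 = 8532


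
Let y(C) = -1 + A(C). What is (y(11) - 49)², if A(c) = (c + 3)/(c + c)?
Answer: 294849/121 ≈ 2436.8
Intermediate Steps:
A(c) = (3 + c)/(2*c) (A(c) = (3 + c)/((2*c)) = (3 + c)*(1/(2*c)) = (3 + c)/(2*c))
y(C) = -1 + (3 + C)/(2*C)
(y(11) - 49)² = ((½)*(3 - 1*11)/11 - 49)² = ((½)*(1/11)*(3 - 11) - 49)² = ((½)*(1/11)*(-8) - 49)² = (-4/11 - 49)² = (-543/11)² = 294849/121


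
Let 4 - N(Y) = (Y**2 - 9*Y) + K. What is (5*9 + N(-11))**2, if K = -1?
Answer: 28900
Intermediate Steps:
N(Y) = 5 - Y**2 + 9*Y (N(Y) = 4 - ((Y**2 - 9*Y) - 1) = 4 - (-1 + Y**2 - 9*Y) = 4 + (1 - Y**2 + 9*Y) = 5 - Y**2 + 9*Y)
(5*9 + N(-11))**2 = (5*9 + (5 - 1*(-11)**2 + 9*(-11)))**2 = (45 + (5 - 1*121 - 99))**2 = (45 + (5 - 121 - 99))**2 = (45 - 215)**2 = (-170)**2 = 28900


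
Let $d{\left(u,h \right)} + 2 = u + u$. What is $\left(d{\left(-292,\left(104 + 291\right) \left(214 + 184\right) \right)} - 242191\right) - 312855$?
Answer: $-555632$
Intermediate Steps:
$d{\left(u,h \right)} = -2 + 2 u$ ($d{\left(u,h \right)} = -2 + \left(u + u\right) = -2 + 2 u$)
$\left(d{\left(-292,\left(104 + 291\right) \left(214 + 184\right) \right)} - 242191\right) - 312855 = \left(\left(-2 + 2 \left(-292\right)\right) - 242191\right) - 312855 = \left(\left(-2 - 584\right) - 242191\right) - 312855 = \left(-586 - 242191\right) - 312855 = -242777 - 312855 = -555632$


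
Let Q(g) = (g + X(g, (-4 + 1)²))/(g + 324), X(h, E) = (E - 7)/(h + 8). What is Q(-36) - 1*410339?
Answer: -1654487353/4032 ≈ -4.1034e+5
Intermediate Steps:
X(h, E) = (-7 + E)/(8 + h)
Q(g) = (g + 2/(8 + g))/(324 + g) (Q(g) = (g + (-7 + (-4 + 1)²)/(8 + g))/(g + 324) = (g + (-7 + (-3)²)/(8 + g))/(324 + g) = (g + (-7 + 9)/(8 + g))/(324 + g) = (g + 2/(8 + g))/(324 + g))
Q(-36) - 1*410339 = (2 - 36*(8 - 36))/((8 - 36)*(324 - 36)) - 1*410339 = (2 - 36*(-28))/(-28*288) - 410339 = -1/28*1/288*(2 + 1008) - 410339 = -1/28*1/288*1010 - 410339 = -505/4032 - 410339 = -1654487353/4032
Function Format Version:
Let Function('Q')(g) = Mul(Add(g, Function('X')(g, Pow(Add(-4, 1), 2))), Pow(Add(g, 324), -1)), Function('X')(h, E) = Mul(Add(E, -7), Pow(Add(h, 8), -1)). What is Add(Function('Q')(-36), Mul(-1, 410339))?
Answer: Rational(-1654487353, 4032) ≈ -4.1034e+5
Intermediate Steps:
Function('X')(h, E) = Mul(Pow(Add(8, h), -1), Add(-7, E)) (Function('X')(h, E) = Mul(Add(-7, E), Pow(Add(8, h), -1)) = Mul(Pow(Add(8, h), -1), Add(-7, E)))
Function('Q')(g) = Mul(Pow(Add(324, g), -1), Add(g, Mul(2, Pow(Add(8, g), -1)))) (Function('Q')(g) = Mul(Add(g, Mul(Pow(Add(8, g), -1), Add(-7, Pow(Add(-4, 1), 2)))), Pow(Add(g, 324), -1)) = Mul(Add(g, Mul(Pow(Add(8, g), -1), Add(-7, Pow(-3, 2)))), Pow(Add(324, g), -1)) = Mul(Add(g, Mul(Pow(Add(8, g), -1), Add(-7, 9))), Pow(Add(324, g), -1)) = Mul(Add(g, Mul(Pow(Add(8, g), -1), 2)), Pow(Add(324, g), -1)) = Mul(Add(g, Mul(2, Pow(Add(8, g), -1))), Pow(Add(324, g), -1)) = Mul(Pow(Add(324, g), -1), Add(g, Mul(2, Pow(Add(8, g), -1)))))
Add(Function('Q')(-36), Mul(-1, 410339)) = Add(Mul(Pow(Add(8, -36), -1), Pow(Add(324, -36), -1), Add(2, Mul(-36, Add(8, -36)))), Mul(-1, 410339)) = Add(Mul(Pow(-28, -1), Pow(288, -1), Add(2, Mul(-36, -28))), -410339) = Add(Mul(Rational(-1, 28), Rational(1, 288), Add(2, 1008)), -410339) = Add(Mul(Rational(-1, 28), Rational(1, 288), 1010), -410339) = Add(Rational(-505, 4032), -410339) = Rational(-1654487353, 4032)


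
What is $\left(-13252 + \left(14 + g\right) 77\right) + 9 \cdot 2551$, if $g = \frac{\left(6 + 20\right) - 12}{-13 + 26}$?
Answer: $\frac{141283}{13} \approx 10868.0$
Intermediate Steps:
$g = \frac{14}{13}$ ($g = \frac{26 - 12}{13} = 14 \cdot \frac{1}{13} = \frac{14}{13} \approx 1.0769$)
$\left(-13252 + \left(14 + g\right) 77\right) + 9 \cdot 2551 = \left(-13252 + \left(14 + \frac{14}{13}\right) 77\right) + 9 \cdot 2551 = \left(-13252 + \frac{196}{13} \cdot 77\right) + 22959 = \left(-13252 + \frac{15092}{13}\right) + 22959 = - \frac{157184}{13} + 22959 = \frac{141283}{13}$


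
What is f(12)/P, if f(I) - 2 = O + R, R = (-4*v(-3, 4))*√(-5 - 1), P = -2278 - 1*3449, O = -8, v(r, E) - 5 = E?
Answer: 2/1909 + 12*I*√6/1909 ≈ 0.0010477 + 0.015398*I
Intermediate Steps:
v(r, E) = 5 + E
P = -5727 (P = -2278 - 3449 = -5727)
R = -36*I*√6 (R = (-4*(5 + 4))*√(-5 - 1) = (-4*9)*√(-6) = -36*I*√6 ≈ -88.182*I)
f(I) = -6 - 36*I*√6 (f(I) = 2 + (-8 - 36*I*√6) = -6 - 36*I*√6)
f(12)/P = (-6 - 36*I*√6)/(-5727) = (-6 - 36*I*√6)*(-1/5727) = 2/1909 + 12*I*√6/1909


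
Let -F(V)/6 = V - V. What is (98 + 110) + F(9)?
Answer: 208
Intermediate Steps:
F(V) = 0 (F(V) = -6*(V - V) = -6*0 = 0)
(98 + 110) + F(9) = (98 + 110) + 0 = 208 + 0 = 208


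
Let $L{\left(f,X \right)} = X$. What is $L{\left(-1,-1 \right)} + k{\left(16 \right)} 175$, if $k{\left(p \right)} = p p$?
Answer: $44799$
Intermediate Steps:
$k{\left(p \right)} = p^{2}$
$L{\left(-1,-1 \right)} + k{\left(16 \right)} 175 = -1 + 16^{2} \cdot 175 = -1 + 256 \cdot 175 = -1 + 44800 = 44799$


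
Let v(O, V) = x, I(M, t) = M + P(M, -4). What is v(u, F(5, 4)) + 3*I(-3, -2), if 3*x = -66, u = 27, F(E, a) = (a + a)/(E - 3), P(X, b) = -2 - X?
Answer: -28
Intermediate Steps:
I(M, t) = -2 (I(M, t) = M + (-2 - M) = -2)
F(E, a) = 2*a/(-3 + E) (F(E, a) = (2*a)/(-3 + E) = 2*a/(-3 + E))
x = -22 (x = (1/3)*(-66) = -22)
v(O, V) = -22
v(u, F(5, 4)) + 3*I(-3, -2) = -22 + 3*(-2) = -22 - 6 = -28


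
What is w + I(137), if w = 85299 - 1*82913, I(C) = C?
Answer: 2523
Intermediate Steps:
w = 2386 (w = 85299 - 82913 = 2386)
w + I(137) = 2386 + 137 = 2523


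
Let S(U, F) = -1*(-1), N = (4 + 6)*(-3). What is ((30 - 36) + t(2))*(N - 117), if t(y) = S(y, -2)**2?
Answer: 735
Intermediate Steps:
N = -30 (N = 10*(-3) = -30)
S(U, F) = 1
t(y) = 1 (t(y) = 1**2 = 1)
((30 - 36) + t(2))*(N - 117) = ((30 - 36) + 1)*(-30 - 117) = (-6 + 1)*(-147) = -5*(-147) = 735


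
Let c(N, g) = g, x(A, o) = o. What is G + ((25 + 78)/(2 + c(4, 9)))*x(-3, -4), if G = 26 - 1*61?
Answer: -797/11 ≈ -72.455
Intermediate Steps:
G = -35 (G = 26 - 61 = -35)
G + ((25 + 78)/(2 + c(4, 9)))*x(-3, -4) = -35 + ((25 + 78)/(2 + 9))*(-4) = -35 + (103/11)*(-4) = -35 - 412/11 = -797/11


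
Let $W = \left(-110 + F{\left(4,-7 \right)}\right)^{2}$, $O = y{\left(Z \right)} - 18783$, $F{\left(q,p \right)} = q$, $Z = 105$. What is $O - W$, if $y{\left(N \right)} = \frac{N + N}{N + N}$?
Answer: $-30018$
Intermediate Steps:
$y{\left(N \right)} = 1$ ($y{\left(N \right)} = \frac{2 N}{2 N} = 2 N \frac{1}{2 N} = 1$)
$O = -18782$ ($O = 1 - 18783 = -18782$)
$W = 11236$ ($W = \left(-110 + 4\right)^{2} = \left(-106\right)^{2} = 11236$)
$O - W = -18782 - 11236 = -30018$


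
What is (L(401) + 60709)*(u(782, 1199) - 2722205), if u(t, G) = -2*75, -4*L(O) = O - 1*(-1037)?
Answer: -328585526145/2 ≈ -1.6429e+11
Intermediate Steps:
L(O) = -1037/4 - O/4 (L(O) = -(O - 1*(-1037))/4 = -(O + 1037)/4 = -(1037 + O)/4 = -1037/4 - O/4)
u(t, G) = -150
(L(401) + 60709)*(u(782, 1199) - 2722205) = ((-1037/4 - ¼*401) + 60709)*(-150 - 2722205) = ((-1037/4 - 401/4) + 60709)*(-2722355) = (-719/2 + 60709)*(-2722355) = (120699/2)*(-2722355) = -328585526145/2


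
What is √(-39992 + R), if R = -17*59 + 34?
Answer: I*√40961 ≈ 202.39*I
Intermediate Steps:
R = -969 (R = -1003 + 34 = -969)
√(-39992 + R) = √(-39992 - 969) = √(-40961) = I*√40961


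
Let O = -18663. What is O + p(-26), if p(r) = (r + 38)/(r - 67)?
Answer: -578557/31 ≈ -18663.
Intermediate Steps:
p(r) = (38 + r)/(-67 + r)
O + p(-26) = -18663 + (38 - 26)/(-67 - 26) = -18663 + 12/(-93) = -18663 - 1/93*12 = -18663 - 4/31 = -578557/31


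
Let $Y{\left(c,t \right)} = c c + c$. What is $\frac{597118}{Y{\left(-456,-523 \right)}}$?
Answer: $\frac{298559}{103740} \approx 2.878$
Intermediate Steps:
$Y{\left(c,t \right)} = c + c^{2}$ ($Y{\left(c,t \right)} = c^{2} + c = c + c^{2}$)
$\frac{597118}{Y{\left(-456,-523 \right)}} = \frac{597118}{\left(-456\right) \left(1 - 456\right)} = \frac{597118}{\left(-456\right) \left(-455\right)} = \frac{597118}{207480} = 597118 \cdot \frac{1}{207480} = \frac{298559}{103740}$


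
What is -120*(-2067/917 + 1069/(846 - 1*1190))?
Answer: 25369815/39431 ≈ 643.40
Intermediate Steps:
-120*(-2067/917 + 1069/(846 - 1*1190)) = -120*(-2067*1/917 + 1069/(846 - 1190)) = -120*(-2067/917 + 1069/(-344)) = -120*(-2067/917 + 1069*(-1/344)) = -120*(-2067/917 - 1069/344) = -120*(-1691321/315448) = 25369815/39431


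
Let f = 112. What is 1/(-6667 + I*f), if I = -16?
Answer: -1/8459 ≈ -0.00011822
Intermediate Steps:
1/(-6667 + I*f) = 1/(-6667 - 16*112) = 1/(-6667 - 1792) = 1/(-8459) = -1/8459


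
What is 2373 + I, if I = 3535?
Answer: 5908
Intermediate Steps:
2373 + I = 2373 + 3535 = 5908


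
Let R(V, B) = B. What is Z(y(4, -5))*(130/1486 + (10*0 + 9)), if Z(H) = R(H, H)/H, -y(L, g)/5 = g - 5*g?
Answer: 6752/743 ≈ 9.0875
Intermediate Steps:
y(L, g) = 20*g (y(L, g) = -5*(g - 5*g) = -(-20)*g = 20*g)
Z(H) = 1 (Z(H) = H/H = 1)
Z(y(4, -5))*(130/1486 + (10*0 + 9)) = 1*(130/1486 + (10*0 + 9)) = 1*(130*(1/1486) + (0 + 9)) = 1*(65/743 + 9) = 1*(6752/743) = 6752/743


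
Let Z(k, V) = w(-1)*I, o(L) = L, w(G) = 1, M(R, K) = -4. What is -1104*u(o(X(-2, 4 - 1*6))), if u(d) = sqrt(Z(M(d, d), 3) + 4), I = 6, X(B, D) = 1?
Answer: -1104*sqrt(10) ≈ -3491.2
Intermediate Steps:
Z(k, V) = 6 (Z(k, V) = 1*6 = 6)
u(d) = sqrt(10) (u(d) = sqrt(6 + 4) = sqrt(10))
-1104*u(o(X(-2, 4 - 1*6))) = -1104*sqrt(10)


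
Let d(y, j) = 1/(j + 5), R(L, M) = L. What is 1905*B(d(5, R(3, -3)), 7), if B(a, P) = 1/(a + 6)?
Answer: 15240/49 ≈ 311.02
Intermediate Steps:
d(y, j) = 1/(5 + j)
B(a, P) = 1/(6 + a)
1905*B(d(5, R(3, -3)), 7) = 1905/(6 + 1/(5 + 3)) = 1905/(6 + 1/8) = 1905/(6 + ⅛) = 1905/(49/8) = 1905*(8/49) = 15240/49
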